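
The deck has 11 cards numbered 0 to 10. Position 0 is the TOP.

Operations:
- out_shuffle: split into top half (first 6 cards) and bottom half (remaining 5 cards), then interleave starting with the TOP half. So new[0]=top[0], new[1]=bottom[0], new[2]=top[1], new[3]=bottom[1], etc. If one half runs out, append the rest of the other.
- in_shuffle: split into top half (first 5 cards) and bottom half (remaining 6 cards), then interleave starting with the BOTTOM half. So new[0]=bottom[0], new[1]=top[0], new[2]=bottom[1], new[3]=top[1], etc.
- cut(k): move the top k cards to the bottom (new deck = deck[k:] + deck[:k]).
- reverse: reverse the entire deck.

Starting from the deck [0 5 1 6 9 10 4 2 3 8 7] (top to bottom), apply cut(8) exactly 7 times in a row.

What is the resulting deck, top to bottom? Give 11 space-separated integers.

After op 1 (cut(8)): [3 8 7 0 5 1 6 9 10 4 2]
After op 2 (cut(8)): [10 4 2 3 8 7 0 5 1 6 9]
After op 3 (cut(8)): [1 6 9 10 4 2 3 8 7 0 5]
After op 4 (cut(8)): [7 0 5 1 6 9 10 4 2 3 8]
After op 5 (cut(8)): [2 3 8 7 0 5 1 6 9 10 4]
After op 6 (cut(8)): [9 10 4 2 3 8 7 0 5 1 6]
After op 7 (cut(8)): [5 1 6 9 10 4 2 3 8 7 0]

Answer: 5 1 6 9 10 4 2 3 8 7 0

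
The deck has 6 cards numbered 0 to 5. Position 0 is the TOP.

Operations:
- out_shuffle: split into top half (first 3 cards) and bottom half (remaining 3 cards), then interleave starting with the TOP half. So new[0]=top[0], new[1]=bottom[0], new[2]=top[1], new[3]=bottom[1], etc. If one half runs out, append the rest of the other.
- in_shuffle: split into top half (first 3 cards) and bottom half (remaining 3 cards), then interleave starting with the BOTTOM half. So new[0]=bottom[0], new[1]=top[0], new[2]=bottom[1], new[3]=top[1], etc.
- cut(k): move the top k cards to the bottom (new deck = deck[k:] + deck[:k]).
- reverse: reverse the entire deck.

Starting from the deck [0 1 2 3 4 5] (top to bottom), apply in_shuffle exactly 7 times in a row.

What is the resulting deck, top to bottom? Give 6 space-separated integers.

After op 1 (in_shuffle): [3 0 4 1 5 2]
After op 2 (in_shuffle): [1 3 5 0 2 4]
After op 3 (in_shuffle): [0 1 2 3 4 5]
After op 4 (in_shuffle): [3 0 4 1 5 2]
After op 5 (in_shuffle): [1 3 5 0 2 4]
After op 6 (in_shuffle): [0 1 2 3 4 5]
After op 7 (in_shuffle): [3 0 4 1 5 2]

Answer: 3 0 4 1 5 2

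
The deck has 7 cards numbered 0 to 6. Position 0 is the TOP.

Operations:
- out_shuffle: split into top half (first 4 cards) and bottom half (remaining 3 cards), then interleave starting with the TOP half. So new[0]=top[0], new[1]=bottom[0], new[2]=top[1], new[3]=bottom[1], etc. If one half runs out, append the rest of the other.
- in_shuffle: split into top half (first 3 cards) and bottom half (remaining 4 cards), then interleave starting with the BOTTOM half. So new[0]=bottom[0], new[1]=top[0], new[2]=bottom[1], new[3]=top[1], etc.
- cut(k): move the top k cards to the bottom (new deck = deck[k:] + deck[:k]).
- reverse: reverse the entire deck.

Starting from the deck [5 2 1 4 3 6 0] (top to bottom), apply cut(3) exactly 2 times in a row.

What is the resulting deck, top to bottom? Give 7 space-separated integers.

Answer: 0 5 2 1 4 3 6

Derivation:
After op 1 (cut(3)): [4 3 6 0 5 2 1]
After op 2 (cut(3)): [0 5 2 1 4 3 6]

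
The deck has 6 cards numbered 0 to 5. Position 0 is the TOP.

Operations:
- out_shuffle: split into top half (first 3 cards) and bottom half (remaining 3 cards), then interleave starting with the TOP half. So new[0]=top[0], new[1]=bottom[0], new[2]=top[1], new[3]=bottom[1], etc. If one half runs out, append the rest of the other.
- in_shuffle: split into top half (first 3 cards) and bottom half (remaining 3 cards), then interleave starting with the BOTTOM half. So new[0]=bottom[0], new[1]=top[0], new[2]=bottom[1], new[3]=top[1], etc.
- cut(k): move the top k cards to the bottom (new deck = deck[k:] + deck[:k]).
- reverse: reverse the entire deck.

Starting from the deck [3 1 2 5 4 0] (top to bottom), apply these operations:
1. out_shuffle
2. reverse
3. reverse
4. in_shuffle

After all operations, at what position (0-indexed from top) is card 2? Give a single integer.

Answer: 2

Derivation:
After op 1 (out_shuffle): [3 5 1 4 2 0]
After op 2 (reverse): [0 2 4 1 5 3]
After op 3 (reverse): [3 5 1 4 2 0]
After op 4 (in_shuffle): [4 3 2 5 0 1]
Card 2 is at position 2.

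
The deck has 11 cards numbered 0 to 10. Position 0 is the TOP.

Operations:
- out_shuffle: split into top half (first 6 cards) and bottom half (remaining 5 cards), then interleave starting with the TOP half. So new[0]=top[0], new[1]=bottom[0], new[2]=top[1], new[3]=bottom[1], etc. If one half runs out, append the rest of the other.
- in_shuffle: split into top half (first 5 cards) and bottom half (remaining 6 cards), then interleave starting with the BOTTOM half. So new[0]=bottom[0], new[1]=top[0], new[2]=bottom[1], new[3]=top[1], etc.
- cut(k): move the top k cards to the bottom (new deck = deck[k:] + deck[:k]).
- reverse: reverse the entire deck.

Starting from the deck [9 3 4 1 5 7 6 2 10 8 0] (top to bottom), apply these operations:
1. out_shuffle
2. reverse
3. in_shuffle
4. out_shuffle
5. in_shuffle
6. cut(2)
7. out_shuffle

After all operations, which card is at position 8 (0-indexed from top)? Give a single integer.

After op 1 (out_shuffle): [9 6 3 2 4 10 1 8 5 0 7]
After op 2 (reverse): [7 0 5 8 1 10 4 2 3 6 9]
After op 3 (in_shuffle): [10 7 4 0 2 5 3 8 6 1 9]
After op 4 (out_shuffle): [10 3 7 8 4 6 0 1 2 9 5]
After op 5 (in_shuffle): [6 10 0 3 1 7 2 8 9 4 5]
After op 6 (cut(2)): [0 3 1 7 2 8 9 4 5 6 10]
After op 7 (out_shuffle): [0 9 3 4 1 5 7 6 2 10 8]
Position 8: card 2.

Answer: 2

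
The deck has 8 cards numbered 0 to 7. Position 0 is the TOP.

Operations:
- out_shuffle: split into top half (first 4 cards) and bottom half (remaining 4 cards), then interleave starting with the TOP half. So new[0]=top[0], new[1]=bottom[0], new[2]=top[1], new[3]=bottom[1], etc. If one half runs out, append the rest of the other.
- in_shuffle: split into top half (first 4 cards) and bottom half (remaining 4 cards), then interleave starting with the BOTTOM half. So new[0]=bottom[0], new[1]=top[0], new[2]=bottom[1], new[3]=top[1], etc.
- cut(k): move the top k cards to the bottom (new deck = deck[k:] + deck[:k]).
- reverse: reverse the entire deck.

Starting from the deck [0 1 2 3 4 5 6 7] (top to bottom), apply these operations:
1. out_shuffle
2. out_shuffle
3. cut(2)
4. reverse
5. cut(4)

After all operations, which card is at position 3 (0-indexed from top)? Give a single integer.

After op 1 (out_shuffle): [0 4 1 5 2 6 3 7]
After op 2 (out_shuffle): [0 2 4 6 1 3 5 7]
After op 3 (cut(2)): [4 6 1 3 5 7 0 2]
After op 4 (reverse): [2 0 7 5 3 1 6 4]
After op 5 (cut(4)): [3 1 6 4 2 0 7 5]
Position 3: card 4.

Answer: 4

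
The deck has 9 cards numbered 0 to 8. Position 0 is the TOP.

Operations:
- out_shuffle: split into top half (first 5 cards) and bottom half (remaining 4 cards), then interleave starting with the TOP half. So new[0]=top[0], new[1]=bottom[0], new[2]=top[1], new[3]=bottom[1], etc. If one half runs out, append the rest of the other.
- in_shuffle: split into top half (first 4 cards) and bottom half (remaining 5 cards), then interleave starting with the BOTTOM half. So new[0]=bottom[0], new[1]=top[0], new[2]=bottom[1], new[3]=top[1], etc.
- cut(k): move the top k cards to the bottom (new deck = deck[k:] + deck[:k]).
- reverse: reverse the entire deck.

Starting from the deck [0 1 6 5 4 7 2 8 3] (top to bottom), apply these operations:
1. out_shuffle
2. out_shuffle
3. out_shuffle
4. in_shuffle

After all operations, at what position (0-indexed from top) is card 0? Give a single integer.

After op 1 (out_shuffle): [0 7 1 2 6 8 5 3 4]
After op 2 (out_shuffle): [0 8 7 5 1 3 2 4 6]
After op 3 (out_shuffle): [0 3 8 2 7 4 5 6 1]
After op 4 (in_shuffle): [7 0 4 3 5 8 6 2 1]
Card 0 is at position 1.

Answer: 1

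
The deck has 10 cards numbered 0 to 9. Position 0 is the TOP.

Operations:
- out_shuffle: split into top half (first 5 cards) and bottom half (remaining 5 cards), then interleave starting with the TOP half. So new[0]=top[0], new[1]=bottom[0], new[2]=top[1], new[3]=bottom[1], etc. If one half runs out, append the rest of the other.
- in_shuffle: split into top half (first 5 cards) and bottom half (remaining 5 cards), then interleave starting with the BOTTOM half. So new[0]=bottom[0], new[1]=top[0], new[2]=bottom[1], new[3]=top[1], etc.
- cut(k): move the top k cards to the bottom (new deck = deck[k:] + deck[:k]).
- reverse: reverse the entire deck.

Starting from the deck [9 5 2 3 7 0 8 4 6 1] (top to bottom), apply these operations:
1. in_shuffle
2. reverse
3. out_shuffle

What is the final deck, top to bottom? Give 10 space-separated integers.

Answer: 7 4 1 5 3 8 6 9 2 0

Derivation:
After op 1 (in_shuffle): [0 9 8 5 4 2 6 3 1 7]
After op 2 (reverse): [7 1 3 6 2 4 5 8 9 0]
After op 3 (out_shuffle): [7 4 1 5 3 8 6 9 2 0]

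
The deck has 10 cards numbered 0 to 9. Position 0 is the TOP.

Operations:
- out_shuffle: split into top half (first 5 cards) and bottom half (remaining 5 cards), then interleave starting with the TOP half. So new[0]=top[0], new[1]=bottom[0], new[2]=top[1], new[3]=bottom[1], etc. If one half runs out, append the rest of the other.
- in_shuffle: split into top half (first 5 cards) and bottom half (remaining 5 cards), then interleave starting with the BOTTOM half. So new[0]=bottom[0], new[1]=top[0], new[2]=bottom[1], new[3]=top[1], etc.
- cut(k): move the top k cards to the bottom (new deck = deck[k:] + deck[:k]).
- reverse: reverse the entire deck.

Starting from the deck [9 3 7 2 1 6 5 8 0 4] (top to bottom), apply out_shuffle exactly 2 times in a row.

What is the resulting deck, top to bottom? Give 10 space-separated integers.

After op 1 (out_shuffle): [9 6 3 5 7 8 2 0 1 4]
After op 2 (out_shuffle): [9 8 6 2 3 0 5 1 7 4]

Answer: 9 8 6 2 3 0 5 1 7 4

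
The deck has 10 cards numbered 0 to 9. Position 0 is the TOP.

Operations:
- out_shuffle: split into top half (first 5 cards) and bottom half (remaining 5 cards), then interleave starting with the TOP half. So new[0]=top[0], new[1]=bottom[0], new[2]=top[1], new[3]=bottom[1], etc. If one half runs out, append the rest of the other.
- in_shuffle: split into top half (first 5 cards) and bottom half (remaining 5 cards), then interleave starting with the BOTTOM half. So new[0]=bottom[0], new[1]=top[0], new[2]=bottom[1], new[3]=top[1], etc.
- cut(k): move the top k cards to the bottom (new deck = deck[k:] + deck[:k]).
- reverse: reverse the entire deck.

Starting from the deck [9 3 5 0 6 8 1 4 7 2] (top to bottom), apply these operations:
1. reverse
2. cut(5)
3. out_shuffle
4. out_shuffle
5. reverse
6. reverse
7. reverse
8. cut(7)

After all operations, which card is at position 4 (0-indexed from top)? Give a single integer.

After op 1 (reverse): [2 7 4 1 8 6 0 5 3 9]
After op 2 (cut(5)): [6 0 5 3 9 2 7 4 1 8]
After op 3 (out_shuffle): [6 2 0 7 5 4 3 1 9 8]
After op 4 (out_shuffle): [6 4 2 3 0 1 7 9 5 8]
After op 5 (reverse): [8 5 9 7 1 0 3 2 4 6]
After op 6 (reverse): [6 4 2 3 0 1 7 9 5 8]
After op 7 (reverse): [8 5 9 7 1 0 3 2 4 6]
After op 8 (cut(7)): [2 4 6 8 5 9 7 1 0 3]
Position 4: card 5.

Answer: 5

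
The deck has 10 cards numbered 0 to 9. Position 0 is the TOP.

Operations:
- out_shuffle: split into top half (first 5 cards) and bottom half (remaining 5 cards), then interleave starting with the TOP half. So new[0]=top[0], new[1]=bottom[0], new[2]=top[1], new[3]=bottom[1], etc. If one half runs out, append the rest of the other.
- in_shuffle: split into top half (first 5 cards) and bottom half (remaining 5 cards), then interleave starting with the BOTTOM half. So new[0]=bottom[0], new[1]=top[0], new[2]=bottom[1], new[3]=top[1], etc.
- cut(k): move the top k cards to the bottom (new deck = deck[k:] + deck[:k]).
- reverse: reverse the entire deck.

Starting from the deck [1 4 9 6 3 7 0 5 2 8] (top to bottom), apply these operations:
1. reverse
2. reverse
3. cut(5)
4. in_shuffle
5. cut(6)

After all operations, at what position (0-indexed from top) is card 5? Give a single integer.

Answer: 9

Derivation:
After op 1 (reverse): [8 2 5 0 7 3 6 9 4 1]
After op 2 (reverse): [1 4 9 6 3 7 0 5 2 8]
After op 3 (cut(5)): [7 0 5 2 8 1 4 9 6 3]
After op 4 (in_shuffle): [1 7 4 0 9 5 6 2 3 8]
After op 5 (cut(6)): [6 2 3 8 1 7 4 0 9 5]
Card 5 is at position 9.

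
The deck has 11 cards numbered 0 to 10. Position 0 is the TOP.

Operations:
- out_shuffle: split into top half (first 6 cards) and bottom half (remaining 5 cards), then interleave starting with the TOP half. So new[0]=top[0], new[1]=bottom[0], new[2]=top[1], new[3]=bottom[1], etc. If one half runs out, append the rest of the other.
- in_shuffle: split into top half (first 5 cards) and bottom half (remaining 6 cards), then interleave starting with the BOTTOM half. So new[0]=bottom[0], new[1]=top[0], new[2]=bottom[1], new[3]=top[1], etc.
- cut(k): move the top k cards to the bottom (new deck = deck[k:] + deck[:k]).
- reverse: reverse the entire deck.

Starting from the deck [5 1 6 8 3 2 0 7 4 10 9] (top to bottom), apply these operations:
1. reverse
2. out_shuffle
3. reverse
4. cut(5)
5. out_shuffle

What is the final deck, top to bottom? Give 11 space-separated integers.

After op 1 (reverse): [9 10 4 7 0 2 3 8 6 1 5]
After op 2 (out_shuffle): [9 3 10 8 4 6 7 1 0 5 2]
After op 3 (reverse): [2 5 0 1 7 6 4 8 10 3 9]
After op 4 (cut(5)): [6 4 8 10 3 9 2 5 0 1 7]
After op 5 (out_shuffle): [6 2 4 5 8 0 10 1 3 7 9]

Answer: 6 2 4 5 8 0 10 1 3 7 9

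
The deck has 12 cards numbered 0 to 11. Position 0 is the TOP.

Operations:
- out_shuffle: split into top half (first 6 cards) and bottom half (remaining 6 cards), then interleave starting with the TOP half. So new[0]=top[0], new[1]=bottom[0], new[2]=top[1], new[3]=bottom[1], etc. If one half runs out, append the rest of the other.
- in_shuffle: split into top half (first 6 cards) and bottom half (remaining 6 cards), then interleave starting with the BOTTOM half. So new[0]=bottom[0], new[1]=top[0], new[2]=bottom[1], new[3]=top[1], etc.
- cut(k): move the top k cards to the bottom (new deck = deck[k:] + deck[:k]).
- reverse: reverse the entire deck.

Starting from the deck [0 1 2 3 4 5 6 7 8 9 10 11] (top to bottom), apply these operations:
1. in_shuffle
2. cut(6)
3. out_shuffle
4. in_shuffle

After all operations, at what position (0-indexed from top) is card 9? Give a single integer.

After op 1 (in_shuffle): [6 0 7 1 8 2 9 3 10 4 11 5]
After op 2 (cut(6)): [9 3 10 4 11 5 6 0 7 1 8 2]
After op 3 (out_shuffle): [9 6 3 0 10 7 4 1 11 8 5 2]
After op 4 (in_shuffle): [4 9 1 6 11 3 8 0 5 10 2 7]
Card 9 is at position 1.

Answer: 1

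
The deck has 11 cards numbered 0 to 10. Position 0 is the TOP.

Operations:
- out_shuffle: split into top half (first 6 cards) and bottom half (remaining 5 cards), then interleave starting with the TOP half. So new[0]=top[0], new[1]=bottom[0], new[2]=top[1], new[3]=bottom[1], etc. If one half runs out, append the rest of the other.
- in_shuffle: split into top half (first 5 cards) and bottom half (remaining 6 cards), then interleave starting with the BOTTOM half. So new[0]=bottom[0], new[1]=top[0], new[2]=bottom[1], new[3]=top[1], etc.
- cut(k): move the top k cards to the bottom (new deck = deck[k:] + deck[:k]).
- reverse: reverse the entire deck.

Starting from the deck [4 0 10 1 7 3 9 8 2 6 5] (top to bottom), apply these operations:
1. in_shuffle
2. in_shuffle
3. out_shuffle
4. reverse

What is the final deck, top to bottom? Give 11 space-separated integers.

Answer: 9 5 1 8 4 7 2 0 3 6 10

Derivation:
After op 1 (in_shuffle): [3 4 9 0 8 10 2 1 6 7 5]
After op 2 (in_shuffle): [10 3 2 4 1 9 6 0 7 8 5]
After op 3 (out_shuffle): [10 6 3 0 2 7 4 8 1 5 9]
After op 4 (reverse): [9 5 1 8 4 7 2 0 3 6 10]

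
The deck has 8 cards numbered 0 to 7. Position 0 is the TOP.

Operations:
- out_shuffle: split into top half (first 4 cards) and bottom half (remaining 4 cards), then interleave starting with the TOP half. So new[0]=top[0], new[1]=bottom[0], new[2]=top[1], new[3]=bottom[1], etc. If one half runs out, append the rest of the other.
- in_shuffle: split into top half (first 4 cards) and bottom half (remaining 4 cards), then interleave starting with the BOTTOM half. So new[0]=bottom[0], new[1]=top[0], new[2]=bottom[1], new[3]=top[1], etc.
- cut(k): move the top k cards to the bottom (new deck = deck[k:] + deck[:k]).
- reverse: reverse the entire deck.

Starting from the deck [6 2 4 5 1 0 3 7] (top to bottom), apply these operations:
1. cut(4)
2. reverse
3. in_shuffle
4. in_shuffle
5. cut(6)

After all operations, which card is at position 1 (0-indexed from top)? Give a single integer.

After op 1 (cut(4)): [1 0 3 7 6 2 4 5]
After op 2 (reverse): [5 4 2 6 7 3 0 1]
After op 3 (in_shuffle): [7 5 3 4 0 2 1 6]
After op 4 (in_shuffle): [0 7 2 5 1 3 6 4]
After op 5 (cut(6)): [6 4 0 7 2 5 1 3]
Position 1: card 4.

Answer: 4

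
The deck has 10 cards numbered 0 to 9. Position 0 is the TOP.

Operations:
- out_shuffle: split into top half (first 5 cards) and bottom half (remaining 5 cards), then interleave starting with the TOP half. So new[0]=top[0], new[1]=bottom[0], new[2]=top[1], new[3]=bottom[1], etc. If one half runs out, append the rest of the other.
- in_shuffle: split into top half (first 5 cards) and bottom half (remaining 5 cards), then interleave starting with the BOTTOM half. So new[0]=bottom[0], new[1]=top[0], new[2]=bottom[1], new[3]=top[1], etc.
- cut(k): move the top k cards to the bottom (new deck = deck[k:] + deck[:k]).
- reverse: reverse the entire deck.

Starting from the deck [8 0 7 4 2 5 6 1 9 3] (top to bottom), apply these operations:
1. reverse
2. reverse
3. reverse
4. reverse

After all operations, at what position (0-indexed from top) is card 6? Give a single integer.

Answer: 6

Derivation:
After op 1 (reverse): [3 9 1 6 5 2 4 7 0 8]
After op 2 (reverse): [8 0 7 4 2 5 6 1 9 3]
After op 3 (reverse): [3 9 1 6 5 2 4 7 0 8]
After op 4 (reverse): [8 0 7 4 2 5 6 1 9 3]
Card 6 is at position 6.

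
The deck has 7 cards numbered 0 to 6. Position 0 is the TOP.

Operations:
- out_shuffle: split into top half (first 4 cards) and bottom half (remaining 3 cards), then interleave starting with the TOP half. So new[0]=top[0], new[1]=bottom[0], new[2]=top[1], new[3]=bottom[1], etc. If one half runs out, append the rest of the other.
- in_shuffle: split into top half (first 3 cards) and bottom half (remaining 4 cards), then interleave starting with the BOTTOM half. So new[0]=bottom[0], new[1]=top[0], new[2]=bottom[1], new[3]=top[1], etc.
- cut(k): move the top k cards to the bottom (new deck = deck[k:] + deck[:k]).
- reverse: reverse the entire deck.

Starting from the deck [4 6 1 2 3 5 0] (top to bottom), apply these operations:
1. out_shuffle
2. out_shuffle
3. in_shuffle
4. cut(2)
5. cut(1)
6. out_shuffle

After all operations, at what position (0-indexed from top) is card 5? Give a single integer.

Answer: 6

Derivation:
After op 1 (out_shuffle): [4 3 6 5 1 0 2]
After op 2 (out_shuffle): [4 1 3 0 6 2 5]
After op 3 (in_shuffle): [0 4 6 1 2 3 5]
After op 4 (cut(2)): [6 1 2 3 5 0 4]
After op 5 (cut(1)): [1 2 3 5 0 4 6]
After op 6 (out_shuffle): [1 0 2 4 3 6 5]
Card 5 is at position 6.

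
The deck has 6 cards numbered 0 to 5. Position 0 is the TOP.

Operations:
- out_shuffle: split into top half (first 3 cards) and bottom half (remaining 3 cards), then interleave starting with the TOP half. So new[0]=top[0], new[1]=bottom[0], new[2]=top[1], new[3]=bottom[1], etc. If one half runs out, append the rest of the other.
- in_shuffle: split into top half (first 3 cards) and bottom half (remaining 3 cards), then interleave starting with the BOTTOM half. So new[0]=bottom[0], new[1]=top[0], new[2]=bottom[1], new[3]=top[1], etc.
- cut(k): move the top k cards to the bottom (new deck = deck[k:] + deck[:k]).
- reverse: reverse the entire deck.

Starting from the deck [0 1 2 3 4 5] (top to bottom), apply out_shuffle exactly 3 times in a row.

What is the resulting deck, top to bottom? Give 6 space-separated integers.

After op 1 (out_shuffle): [0 3 1 4 2 5]
After op 2 (out_shuffle): [0 4 3 2 1 5]
After op 3 (out_shuffle): [0 2 4 1 3 5]

Answer: 0 2 4 1 3 5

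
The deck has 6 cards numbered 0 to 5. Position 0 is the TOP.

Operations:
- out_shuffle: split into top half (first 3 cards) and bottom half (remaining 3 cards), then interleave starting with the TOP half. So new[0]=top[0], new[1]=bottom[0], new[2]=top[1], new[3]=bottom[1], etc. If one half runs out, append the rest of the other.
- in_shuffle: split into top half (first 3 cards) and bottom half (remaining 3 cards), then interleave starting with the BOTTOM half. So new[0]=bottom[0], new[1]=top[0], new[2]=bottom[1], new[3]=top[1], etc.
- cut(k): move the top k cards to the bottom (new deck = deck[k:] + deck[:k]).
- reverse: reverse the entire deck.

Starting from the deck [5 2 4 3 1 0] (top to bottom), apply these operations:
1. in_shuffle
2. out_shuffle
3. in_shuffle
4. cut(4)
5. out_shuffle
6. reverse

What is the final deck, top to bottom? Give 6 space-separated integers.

Answer: 2 0 1 5 3 4

Derivation:
After op 1 (in_shuffle): [3 5 1 2 0 4]
After op 2 (out_shuffle): [3 2 5 0 1 4]
After op 3 (in_shuffle): [0 3 1 2 4 5]
After op 4 (cut(4)): [4 5 0 3 1 2]
After op 5 (out_shuffle): [4 3 5 1 0 2]
After op 6 (reverse): [2 0 1 5 3 4]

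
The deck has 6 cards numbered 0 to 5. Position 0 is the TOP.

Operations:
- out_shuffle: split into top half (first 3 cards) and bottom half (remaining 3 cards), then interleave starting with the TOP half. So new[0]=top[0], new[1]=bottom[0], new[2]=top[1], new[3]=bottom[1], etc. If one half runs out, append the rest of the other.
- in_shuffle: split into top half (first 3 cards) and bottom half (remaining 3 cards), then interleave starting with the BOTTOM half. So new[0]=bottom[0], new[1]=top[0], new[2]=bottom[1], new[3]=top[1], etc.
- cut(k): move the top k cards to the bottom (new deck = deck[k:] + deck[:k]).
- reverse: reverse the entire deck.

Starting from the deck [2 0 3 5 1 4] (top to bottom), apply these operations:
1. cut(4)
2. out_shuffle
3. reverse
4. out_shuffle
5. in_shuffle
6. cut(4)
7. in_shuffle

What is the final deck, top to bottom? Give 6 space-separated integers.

Answer: 5 1 3 2 4 0

Derivation:
After op 1 (cut(4)): [1 4 2 0 3 5]
After op 2 (out_shuffle): [1 0 4 3 2 5]
After op 3 (reverse): [5 2 3 4 0 1]
After op 4 (out_shuffle): [5 4 2 0 3 1]
After op 5 (in_shuffle): [0 5 3 4 1 2]
After op 6 (cut(4)): [1 2 0 5 3 4]
After op 7 (in_shuffle): [5 1 3 2 4 0]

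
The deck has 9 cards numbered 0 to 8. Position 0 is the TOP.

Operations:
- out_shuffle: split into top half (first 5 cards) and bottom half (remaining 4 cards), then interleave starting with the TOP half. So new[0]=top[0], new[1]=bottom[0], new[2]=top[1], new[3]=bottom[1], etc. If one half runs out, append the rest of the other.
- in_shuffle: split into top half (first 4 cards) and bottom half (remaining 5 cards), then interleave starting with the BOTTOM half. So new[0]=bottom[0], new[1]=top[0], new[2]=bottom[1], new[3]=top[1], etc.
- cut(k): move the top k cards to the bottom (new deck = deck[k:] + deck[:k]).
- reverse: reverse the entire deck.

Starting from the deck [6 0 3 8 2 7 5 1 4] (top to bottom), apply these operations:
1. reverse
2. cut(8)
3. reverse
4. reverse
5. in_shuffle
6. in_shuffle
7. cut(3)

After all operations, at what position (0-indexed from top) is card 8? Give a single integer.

Answer: 6

Derivation:
After op 1 (reverse): [4 1 5 7 2 8 3 0 6]
After op 2 (cut(8)): [6 4 1 5 7 2 8 3 0]
After op 3 (reverse): [0 3 8 2 7 5 1 4 6]
After op 4 (reverse): [6 4 1 5 7 2 8 3 0]
After op 5 (in_shuffle): [7 6 2 4 8 1 3 5 0]
After op 6 (in_shuffle): [8 7 1 6 3 2 5 4 0]
After op 7 (cut(3)): [6 3 2 5 4 0 8 7 1]
Card 8 is at position 6.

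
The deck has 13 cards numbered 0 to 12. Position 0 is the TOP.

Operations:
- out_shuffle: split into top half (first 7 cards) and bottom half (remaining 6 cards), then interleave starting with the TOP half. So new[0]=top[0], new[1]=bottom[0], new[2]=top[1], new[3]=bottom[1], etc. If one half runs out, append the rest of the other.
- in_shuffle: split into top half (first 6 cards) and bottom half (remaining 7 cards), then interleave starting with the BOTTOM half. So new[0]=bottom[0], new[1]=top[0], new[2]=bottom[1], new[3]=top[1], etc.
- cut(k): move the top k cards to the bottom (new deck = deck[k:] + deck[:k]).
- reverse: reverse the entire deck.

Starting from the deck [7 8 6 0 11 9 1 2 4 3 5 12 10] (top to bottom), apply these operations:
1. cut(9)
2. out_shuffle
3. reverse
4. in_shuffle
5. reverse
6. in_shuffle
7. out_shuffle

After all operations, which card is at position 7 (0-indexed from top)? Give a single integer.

Answer: 6

Derivation:
After op 1 (cut(9)): [3 5 12 10 7 8 6 0 11 9 1 2 4]
After op 2 (out_shuffle): [3 0 5 11 12 9 10 1 7 2 8 4 6]
After op 3 (reverse): [6 4 8 2 7 1 10 9 12 11 5 0 3]
After op 4 (in_shuffle): [10 6 9 4 12 8 11 2 5 7 0 1 3]
After op 5 (reverse): [3 1 0 7 5 2 11 8 12 4 9 6 10]
After op 6 (in_shuffle): [11 3 8 1 12 0 4 7 9 5 6 2 10]
After op 7 (out_shuffle): [11 7 3 9 8 5 1 6 12 2 0 10 4]
Position 7: card 6.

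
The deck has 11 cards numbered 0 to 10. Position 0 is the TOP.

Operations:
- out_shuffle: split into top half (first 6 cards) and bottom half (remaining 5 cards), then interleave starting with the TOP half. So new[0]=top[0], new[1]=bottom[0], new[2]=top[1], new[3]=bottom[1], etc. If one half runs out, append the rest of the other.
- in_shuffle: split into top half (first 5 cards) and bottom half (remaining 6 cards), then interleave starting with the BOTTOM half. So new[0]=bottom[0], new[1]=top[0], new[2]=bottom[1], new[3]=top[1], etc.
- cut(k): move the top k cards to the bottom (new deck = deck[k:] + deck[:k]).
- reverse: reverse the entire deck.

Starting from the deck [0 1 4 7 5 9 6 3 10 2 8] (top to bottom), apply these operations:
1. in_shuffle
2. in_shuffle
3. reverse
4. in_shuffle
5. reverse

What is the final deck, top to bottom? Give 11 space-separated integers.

Answer: 4 2 9 1 10 5 0 3 7 8 6

Derivation:
After op 1 (in_shuffle): [9 0 6 1 3 4 10 7 2 5 8]
After op 2 (in_shuffle): [4 9 10 0 7 6 2 1 5 3 8]
After op 3 (reverse): [8 3 5 1 2 6 7 0 10 9 4]
After op 4 (in_shuffle): [6 8 7 3 0 5 10 1 9 2 4]
After op 5 (reverse): [4 2 9 1 10 5 0 3 7 8 6]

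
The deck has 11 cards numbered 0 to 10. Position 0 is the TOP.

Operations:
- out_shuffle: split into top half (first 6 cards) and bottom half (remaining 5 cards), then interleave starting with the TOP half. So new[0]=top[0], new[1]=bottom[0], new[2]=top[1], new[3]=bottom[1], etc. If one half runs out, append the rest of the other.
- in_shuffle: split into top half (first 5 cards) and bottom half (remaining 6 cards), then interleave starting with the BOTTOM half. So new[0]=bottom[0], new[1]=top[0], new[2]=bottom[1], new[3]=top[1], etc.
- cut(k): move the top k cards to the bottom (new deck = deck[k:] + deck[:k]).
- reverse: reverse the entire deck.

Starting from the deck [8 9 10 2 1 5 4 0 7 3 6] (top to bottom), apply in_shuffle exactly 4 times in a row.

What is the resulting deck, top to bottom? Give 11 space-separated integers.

Answer: 7 4 1 10 8 3 0 5 2 9 6

Derivation:
After op 1 (in_shuffle): [5 8 4 9 0 10 7 2 3 1 6]
After op 2 (in_shuffle): [10 5 7 8 2 4 3 9 1 0 6]
After op 3 (in_shuffle): [4 10 3 5 9 7 1 8 0 2 6]
After op 4 (in_shuffle): [7 4 1 10 8 3 0 5 2 9 6]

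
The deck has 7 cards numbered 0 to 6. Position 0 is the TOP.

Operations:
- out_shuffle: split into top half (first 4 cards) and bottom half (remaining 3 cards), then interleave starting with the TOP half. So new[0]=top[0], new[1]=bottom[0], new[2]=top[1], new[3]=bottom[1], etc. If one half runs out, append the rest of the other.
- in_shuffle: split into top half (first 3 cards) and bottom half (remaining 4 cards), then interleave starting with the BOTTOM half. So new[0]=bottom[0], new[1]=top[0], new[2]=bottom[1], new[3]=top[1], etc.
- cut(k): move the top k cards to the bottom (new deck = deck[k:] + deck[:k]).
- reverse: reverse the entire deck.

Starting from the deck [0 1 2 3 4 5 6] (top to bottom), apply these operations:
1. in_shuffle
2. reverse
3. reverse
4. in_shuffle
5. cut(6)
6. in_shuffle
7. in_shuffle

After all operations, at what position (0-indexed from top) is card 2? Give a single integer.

Answer: 2

Derivation:
After op 1 (in_shuffle): [3 0 4 1 5 2 6]
After op 2 (reverse): [6 2 5 1 4 0 3]
After op 3 (reverse): [3 0 4 1 5 2 6]
After op 4 (in_shuffle): [1 3 5 0 2 4 6]
After op 5 (cut(6)): [6 1 3 5 0 2 4]
After op 6 (in_shuffle): [5 6 0 1 2 3 4]
After op 7 (in_shuffle): [1 5 2 6 3 0 4]
Card 2 is at position 2.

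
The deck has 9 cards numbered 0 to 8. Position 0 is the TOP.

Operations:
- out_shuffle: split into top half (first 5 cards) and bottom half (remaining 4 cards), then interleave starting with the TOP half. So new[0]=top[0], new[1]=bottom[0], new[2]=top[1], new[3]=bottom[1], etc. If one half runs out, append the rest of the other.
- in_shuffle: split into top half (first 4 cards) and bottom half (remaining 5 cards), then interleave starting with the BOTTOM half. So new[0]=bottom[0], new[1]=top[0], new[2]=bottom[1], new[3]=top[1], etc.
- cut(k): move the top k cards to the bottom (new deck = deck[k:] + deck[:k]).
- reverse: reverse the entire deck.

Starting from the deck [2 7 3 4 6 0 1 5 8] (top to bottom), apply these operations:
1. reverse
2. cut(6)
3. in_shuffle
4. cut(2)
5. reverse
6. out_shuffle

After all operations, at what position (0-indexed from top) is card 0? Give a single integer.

Answer: 3

Derivation:
After op 1 (reverse): [8 5 1 0 6 4 3 7 2]
After op 2 (cut(6)): [3 7 2 8 5 1 0 6 4]
After op 3 (in_shuffle): [5 3 1 7 0 2 6 8 4]
After op 4 (cut(2)): [1 7 0 2 6 8 4 5 3]
After op 5 (reverse): [3 5 4 8 6 2 0 7 1]
After op 6 (out_shuffle): [3 2 5 0 4 7 8 1 6]
Card 0 is at position 3.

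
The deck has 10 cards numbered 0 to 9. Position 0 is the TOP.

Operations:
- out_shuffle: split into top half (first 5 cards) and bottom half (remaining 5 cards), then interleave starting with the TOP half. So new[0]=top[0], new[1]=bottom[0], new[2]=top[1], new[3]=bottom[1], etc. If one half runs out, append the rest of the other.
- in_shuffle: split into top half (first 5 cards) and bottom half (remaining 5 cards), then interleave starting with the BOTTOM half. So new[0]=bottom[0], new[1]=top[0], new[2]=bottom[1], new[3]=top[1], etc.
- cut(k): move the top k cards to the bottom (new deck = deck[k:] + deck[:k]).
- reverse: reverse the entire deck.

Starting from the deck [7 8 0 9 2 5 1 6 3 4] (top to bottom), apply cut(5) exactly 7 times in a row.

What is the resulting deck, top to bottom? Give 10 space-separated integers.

Answer: 5 1 6 3 4 7 8 0 9 2

Derivation:
After op 1 (cut(5)): [5 1 6 3 4 7 8 0 9 2]
After op 2 (cut(5)): [7 8 0 9 2 5 1 6 3 4]
After op 3 (cut(5)): [5 1 6 3 4 7 8 0 9 2]
After op 4 (cut(5)): [7 8 0 9 2 5 1 6 3 4]
After op 5 (cut(5)): [5 1 6 3 4 7 8 0 9 2]
After op 6 (cut(5)): [7 8 0 9 2 5 1 6 3 4]
After op 7 (cut(5)): [5 1 6 3 4 7 8 0 9 2]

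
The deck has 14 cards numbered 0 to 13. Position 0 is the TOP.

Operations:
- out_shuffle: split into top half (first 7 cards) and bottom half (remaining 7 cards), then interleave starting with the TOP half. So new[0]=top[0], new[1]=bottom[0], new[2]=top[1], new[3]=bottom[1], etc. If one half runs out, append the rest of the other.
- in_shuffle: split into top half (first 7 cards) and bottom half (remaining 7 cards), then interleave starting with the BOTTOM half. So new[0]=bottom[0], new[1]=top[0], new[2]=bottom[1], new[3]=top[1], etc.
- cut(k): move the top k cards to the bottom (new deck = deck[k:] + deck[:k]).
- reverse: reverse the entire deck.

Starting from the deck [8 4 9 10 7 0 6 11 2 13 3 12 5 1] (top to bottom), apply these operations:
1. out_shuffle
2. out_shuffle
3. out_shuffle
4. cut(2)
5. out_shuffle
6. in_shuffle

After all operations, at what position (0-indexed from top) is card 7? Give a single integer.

After op 1 (out_shuffle): [8 11 4 2 9 13 10 3 7 12 0 5 6 1]
After op 2 (out_shuffle): [8 3 11 7 4 12 2 0 9 5 13 6 10 1]
After op 3 (out_shuffle): [8 0 3 9 11 5 7 13 4 6 12 10 2 1]
After op 4 (cut(2)): [3 9 11 5 7 13 4 6 12 10 2 1 8 0]
After op 5 (out_shuffle): [3 6 9 12 11 10 5 2 7 1 13 8 4 0]
After op 6 (in_shuffle): [2 3 7 6 1 9 13 12 8 11 4 10 0 5]
Card 7 is at position 2.

Answer: 2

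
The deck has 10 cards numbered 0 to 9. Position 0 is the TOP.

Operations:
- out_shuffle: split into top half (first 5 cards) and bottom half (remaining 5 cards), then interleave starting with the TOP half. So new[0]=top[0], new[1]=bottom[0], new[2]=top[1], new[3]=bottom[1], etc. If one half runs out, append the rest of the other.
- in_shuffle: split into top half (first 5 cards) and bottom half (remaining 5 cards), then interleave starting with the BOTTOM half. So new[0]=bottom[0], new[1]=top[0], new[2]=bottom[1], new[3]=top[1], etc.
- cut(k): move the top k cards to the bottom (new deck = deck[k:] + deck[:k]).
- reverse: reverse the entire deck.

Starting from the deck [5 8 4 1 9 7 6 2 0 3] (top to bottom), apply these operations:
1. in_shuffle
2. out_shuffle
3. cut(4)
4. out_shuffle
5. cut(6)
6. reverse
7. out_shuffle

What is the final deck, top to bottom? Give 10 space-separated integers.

After op 1 (in_shuffle): [7 5 6 8 2 4 0 1 3 9]
After op 2 (out_shuffle): [7 4 5 0 6 1 8 3 2 9]
After op 3 (cut(4)): [6 1 8 3 2 9 7 4 5 0]
After op 4 (out_shuffle): [6 9 1 7 8 4 3 5 2 0]
After op 5 (cut(6)): [3 5 2 0 6 9 1 7 8 4]
After op 6 (reverse): [4 8 7 1 9 6 0 2 5 3]
After op 7 (out_shuffle): [4 6 8 0 7 2 1 5 9 3]

Answer: 4 6 8 0 7 2 1 5 9 3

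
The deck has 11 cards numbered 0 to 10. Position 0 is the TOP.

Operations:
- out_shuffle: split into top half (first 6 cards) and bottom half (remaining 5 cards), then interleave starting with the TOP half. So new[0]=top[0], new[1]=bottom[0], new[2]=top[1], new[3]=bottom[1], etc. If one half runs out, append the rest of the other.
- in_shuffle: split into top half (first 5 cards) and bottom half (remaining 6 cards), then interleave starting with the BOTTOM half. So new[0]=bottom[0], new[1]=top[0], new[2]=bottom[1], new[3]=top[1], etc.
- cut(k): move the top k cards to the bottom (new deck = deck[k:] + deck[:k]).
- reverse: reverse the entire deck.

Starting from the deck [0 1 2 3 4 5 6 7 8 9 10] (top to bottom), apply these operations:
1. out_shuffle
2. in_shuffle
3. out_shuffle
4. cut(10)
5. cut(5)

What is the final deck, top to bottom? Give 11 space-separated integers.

Answer: 3 10 6 2 9 5 1 8 4 0 7

Derivation:
After op 1 (out_shuffle): [0 6 1 7 2 8 3 9 4 10 5]
After op 2 (in_shuffle): [8 0 3 6 9 1 4 7 10 2 5]
After op 3 (out_shuffle): [8 4 0 7 3 10 6 2 9 5 1]
After op 4 (cut(10)): [1 8 4 0 7 3 10 6 2 9 5]
After op 5 (cut(5)): [3 10 6 2 9 5 1 8 4 0 7]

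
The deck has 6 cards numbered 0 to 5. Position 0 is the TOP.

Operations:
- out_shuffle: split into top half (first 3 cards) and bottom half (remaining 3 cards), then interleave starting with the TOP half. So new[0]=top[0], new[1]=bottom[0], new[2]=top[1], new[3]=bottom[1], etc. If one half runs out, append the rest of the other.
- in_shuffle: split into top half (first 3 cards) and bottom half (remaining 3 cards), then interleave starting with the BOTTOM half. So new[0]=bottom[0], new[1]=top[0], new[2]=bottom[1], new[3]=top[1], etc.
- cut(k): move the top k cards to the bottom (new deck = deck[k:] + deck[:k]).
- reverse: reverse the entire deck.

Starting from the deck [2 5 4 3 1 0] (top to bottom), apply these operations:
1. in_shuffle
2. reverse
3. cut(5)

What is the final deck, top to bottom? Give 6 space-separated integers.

After op 1 (in_shuffle): [3 2 1 5 0 4]
After op 2 (reverse): [4 0 5 1 2 3]
After op 3 (cut(5)): [3 4 0 5 1 2]

Answer: 3 4 0 5 1 2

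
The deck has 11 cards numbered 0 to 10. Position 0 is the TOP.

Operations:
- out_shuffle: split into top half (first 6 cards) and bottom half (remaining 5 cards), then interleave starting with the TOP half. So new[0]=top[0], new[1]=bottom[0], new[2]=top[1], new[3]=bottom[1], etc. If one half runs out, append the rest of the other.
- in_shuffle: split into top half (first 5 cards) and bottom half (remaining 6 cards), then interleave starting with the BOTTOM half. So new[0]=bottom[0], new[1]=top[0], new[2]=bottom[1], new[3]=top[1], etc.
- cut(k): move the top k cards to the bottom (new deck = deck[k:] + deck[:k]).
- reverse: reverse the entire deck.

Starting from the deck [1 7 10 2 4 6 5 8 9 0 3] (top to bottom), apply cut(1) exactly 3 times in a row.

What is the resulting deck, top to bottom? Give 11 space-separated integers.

Answer: 2 4 6 5 8 9 0 3 1 7 10

Derivation:
After op 1 (cut(1)): [7 10 2 4 6 5 8 9 0 3 1]
After op 2 (cut(1)): [10 2 4 6 5 8 9 0 3 1 7]
After op 3 (cut(1)): [2 4 6 5 8 9 0 3 1 7 10]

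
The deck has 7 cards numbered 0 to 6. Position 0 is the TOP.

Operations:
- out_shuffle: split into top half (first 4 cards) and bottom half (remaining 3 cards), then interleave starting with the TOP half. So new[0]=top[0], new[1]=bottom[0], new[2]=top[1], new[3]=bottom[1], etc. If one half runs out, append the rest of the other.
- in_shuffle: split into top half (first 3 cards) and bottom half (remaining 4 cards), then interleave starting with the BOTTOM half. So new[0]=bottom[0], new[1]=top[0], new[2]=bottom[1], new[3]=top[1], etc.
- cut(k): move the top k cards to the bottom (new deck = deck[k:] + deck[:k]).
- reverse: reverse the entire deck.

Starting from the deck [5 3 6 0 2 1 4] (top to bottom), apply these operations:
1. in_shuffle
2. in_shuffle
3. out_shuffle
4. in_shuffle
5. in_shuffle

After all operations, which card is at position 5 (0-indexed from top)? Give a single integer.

After op 1 (in_shuffle): [0 5 2 3 1 6 4]
After op 2 (in_shuffle): [3 0 1 5 6 2 4]
After op 3 (out_shuffle): [3 6 0 2 1 4 5]
After op 4 (in_shuffle): [2 3 1 6 4 0 5]
After op 5 (in_shuffle): [6 2 4 3 0 1 5]
Position 5: card 1.

Answer: 1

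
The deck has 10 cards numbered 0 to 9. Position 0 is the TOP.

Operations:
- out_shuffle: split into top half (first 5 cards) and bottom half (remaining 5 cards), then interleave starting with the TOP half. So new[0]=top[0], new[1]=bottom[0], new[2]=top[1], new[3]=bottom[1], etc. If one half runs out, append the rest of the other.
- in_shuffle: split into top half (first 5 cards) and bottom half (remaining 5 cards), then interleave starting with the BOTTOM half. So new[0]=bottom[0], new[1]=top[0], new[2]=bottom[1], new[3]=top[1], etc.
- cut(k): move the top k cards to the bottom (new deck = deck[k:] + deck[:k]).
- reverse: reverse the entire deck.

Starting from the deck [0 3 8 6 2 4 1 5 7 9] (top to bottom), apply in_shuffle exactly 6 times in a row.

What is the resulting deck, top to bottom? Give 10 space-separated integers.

Answer: 2 9 6 7 8 5 3 1 0 4

Derivation:
After op 1 (in_shuffle): [4 0 1 3 5 8 7 6 9 2]
After op 2 (in_shuffle): [8 4 7 0 6 1 9 3 2 5]
After op 3 (in_shuffle): [1 8 9 4 3 7 2 0 5 6]
After op 4 (in_shuffle): [7 1 2 8 0 9 5 4 6 3]
After op 5 (in_shuffle): [9 7 5 1 4 2 6 8 3 0]
After op 6 (in_shuffle): [2 9 6 7 8 5 3 1 0 4]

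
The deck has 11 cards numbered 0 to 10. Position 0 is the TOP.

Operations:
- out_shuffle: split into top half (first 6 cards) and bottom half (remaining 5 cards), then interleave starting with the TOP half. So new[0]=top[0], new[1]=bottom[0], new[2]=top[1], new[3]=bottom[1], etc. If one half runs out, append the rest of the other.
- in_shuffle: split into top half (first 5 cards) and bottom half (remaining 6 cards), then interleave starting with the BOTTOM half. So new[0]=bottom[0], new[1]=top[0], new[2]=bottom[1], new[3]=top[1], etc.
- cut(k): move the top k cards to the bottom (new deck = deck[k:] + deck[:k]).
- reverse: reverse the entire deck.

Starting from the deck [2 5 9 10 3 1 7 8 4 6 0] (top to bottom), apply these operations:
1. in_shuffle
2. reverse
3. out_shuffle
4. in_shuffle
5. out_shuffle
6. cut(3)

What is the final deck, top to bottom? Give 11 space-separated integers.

After op 1 (in_shuffle): [1 2 7 5 8 9 4 10 6 3 0]
After op 2 (reverse): [0 3 6 10 4 9 8 5 7 2 1]
After op 3 (out_shuffle): [0 8 3 5 6 7 10 2 4 1 9]
After op 4 (in_shuffle): [7 0 10 8 2 3 4 5 1 6 9]
After op 5 (out_shuffle): [7 4 0 5 10 1 8 6 2 9 3]
After op 6 (cut(3)): [5 10 1 8 6 2 9 3 7 4 0]

Answer: 5 10 1 8 6 2 9 3 7 4 0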